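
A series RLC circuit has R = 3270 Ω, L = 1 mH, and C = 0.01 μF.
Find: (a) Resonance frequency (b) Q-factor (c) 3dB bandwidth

Step 1 — Resonance condition Im(Z)=0 gives ω₀ = 1/√(LC).
Step 2 — ω₀ = 1/√(0.001·1e-08) = 3.162e+05 rad/s.
Step 3 — f₀ = ω₀/(2π) = 5.033e+04 Hz.
Step 4 — Series Q: Q = ω₀L/R = 3.162e+05·0.001/3270 = 0.09671.
Step 5 — 3dB bandwidth: Δω = ω₀/Q = 3.27e+06 rad/s; BW = Δω/(2π) = 5.204e+05 Hz.

(a) f₀ = 5.033e+04 Hz  (b) Q = 0.09671  (c) BW = 5.204e+05 Hz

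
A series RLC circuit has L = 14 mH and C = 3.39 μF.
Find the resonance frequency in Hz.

Step 1 — Resonance condition Im(Z)=0 gives ω₀ = 1/√(LC).
Step 2 — ω₀ = 1/√(0.014·3.39e-06) = 4590 rad/s.
Step 3 — f₀ = ω₀/(2π) = 730.6 Hz.

f₀ = 730.6 Hz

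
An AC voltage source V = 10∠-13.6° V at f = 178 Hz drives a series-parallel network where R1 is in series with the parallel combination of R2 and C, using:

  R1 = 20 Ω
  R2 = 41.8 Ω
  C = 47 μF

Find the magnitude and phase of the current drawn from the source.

Step 1 — Angular frequency: ω = 2π·f = 2π·178 = 1118 rad/s.
Step 2 — Component impedances:
  R1: Z = R = 20 Ω
  R2: Z = R = 41.8 Ω
  C: Z = 1/(jωC) = -j/(ω·C) = 0 - j19.02 Ω
Step 3 — Parallel branch: R2 || C = 1/(1/R2 + 1/C) = 7.173 - j15.76 Ω.
Step 4 — Series with R1: Z_total = R1 + (R2 || C) = 27.17 - j15.76 Ω = 31.41∠-30.1° Ω.
Step 5 — Source phasor: V = 10∠-13.6° V = 9.72 - j2.351 V.
Step 6 — Ohm's law: I = V / Z_total = (9.72 - j2.351) / (27.17 - j15.76) = 0.3052 + j0.09049 A.
Step 7 — Convert to polar: |I| = 0.3183 A, ∠I = 16.5°.

I = 0.3183∠16.5° A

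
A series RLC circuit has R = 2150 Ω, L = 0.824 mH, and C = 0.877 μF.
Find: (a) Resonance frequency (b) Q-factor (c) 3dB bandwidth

Step 1 — Resonance condition Im(Z)=0 gives ω₀ = 1/√(LC).
Step 2 — ω₀ = 1/√(0.000824·8.77e-07) = 3.72e+04 rad/s.
Step 3 — f₀ = ω₀/(2π) = 5920 Hz.
Step 4 — Series Q: Q = ω₀L/R = 3.72e+04·0.000824/2150 = 0.01426.
Step 5 — 3dB bandwidth: Δω = ω₀/Q = 2.609e+06 rad/s; BW = Δω/(2π) = 4.153e+05 Hz.

(a) f₀ = 5920 Hz  (b) Q = 0.01426  (c) BW = 4.153e+05 Hz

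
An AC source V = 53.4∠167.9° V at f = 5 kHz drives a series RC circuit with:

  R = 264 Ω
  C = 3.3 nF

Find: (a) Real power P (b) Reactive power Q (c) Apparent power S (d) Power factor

Step 1 — Angular frequency: ω = 2π·f = 2π·5000 = 3.142e+04 rad/s.
Step 2 — Component impedances:
  R: Z = R = 264 Ω
  C: Z = 1/(jωC) = -j/(ω·C) = 0 - j9646 Ω
Step 3 — Series combination: Z_total = R + C = 264 - j9646 Ω = 9649∠-88.4° Ω.
Step 4 — Source phasor: V = 53.4∠167.9° V = -52.21 + j11.19 V.
Step 5 — Current: I = V / Z = -0.001308 - j0.005377 A = 0.005534∠-103.7° A.
Step 6 — Complex power: S = V·I* = 0.008085 - j0.2954 VA.
Step 7 — Real power: P = Re(S) = 0.008085 W.
Step 8 — Reactive power: Q = Im(S) = -0.2954 VAR.
Step 9 — Apparent power: |S| = 0.2955 VA.
Step 10 — Power factor: PF = P/|S| = 0.02736 (leading).

(a) P = 0.008085 W  (b) Q = -0.2954 VAR  (c) S = 0.2955 VA  (d) PF = 0.02736 (leading)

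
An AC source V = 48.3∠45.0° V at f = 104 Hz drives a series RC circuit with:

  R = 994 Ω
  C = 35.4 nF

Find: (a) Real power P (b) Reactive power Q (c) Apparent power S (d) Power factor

Step 1 — Angular frequency: ω = 2π·f = 2π·104 = 653.5 rad/s.
Step 2 — Component impedances:
  R: Z = R = 994 Ω
  C: Z = 1/(jωC) = -j/(ω·C) = 0 - j4.323e+04 Ω
Step 3 — Series combination: Z_total = R + C = 994 - j4.323e+04 Ω = 4.324e+04∠-88.7° Ω.
Step 4 — Source phasor: V = 48.3∠45.0° V = 34.15 + j34.15 V.
Step 5 — Current: I = V / Z = -0.0007715 + j0.0008078 A = 0.001117∠133.7° A.
Step 6 — Complex power: S = V·I* = 0.00124 - j0.05394 VA.
Step 7 — Real power: P = Re(S) = 0.00124 W.
Step 8 — Reactive power: Q = Im(S) = -0.05394 VAR.
Step 9 — Apparent power: |S| = 0.05395 VA.
Step 10 — Power factor: PF = P/|S| = 0.02299 (leading).

(a) P = 0.00124 W  (b) Q = -0.05394 VAR  (c) S = 0.05395 VA  (d) PF = 0.02299 (leading)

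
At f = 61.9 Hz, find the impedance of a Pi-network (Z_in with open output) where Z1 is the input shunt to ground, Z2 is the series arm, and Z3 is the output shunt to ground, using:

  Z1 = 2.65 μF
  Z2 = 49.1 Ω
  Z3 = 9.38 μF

Step 1 — Angular frequency: ω = 2π·f = 2π·61.9 = 388.9 rad/s.
Step 2 — Component impedances:
  Z1: Z = 1/(jωC) = -j/(ω·C) = 0 - j970.2 Ω
  Z2: Z = R = 49.1 Ω
  Z3: Z = 1/(jωC) = -j/(ω·C) = 0 - j274.1 Ω
Step 3 — With open output, the series arm Z2 and the output shunt Z3 appear in series to ground: Z2 + Z3 = 49.1 - j274.1 Ω.
Step 4 — Parallel with input shunt Z1: Z_in = Z1 || (Z2 + Z3) = 29.8 - j214.9 Ω = 217∠-82.1° Ω.

Z = 29.8 - j214.9 Ω = 217∠-82.1° Ω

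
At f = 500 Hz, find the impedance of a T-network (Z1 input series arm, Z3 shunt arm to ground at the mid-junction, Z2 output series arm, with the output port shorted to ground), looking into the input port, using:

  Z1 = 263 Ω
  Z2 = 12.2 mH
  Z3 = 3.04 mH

Step 1 — Angular frequency: ω = 2π·f = 2π·500 = 3142 rad/s.
Step 2 — Component impedances:
  Z1: Z = R = 263 Ω
  Z2: Z = jωL = j·3142·0.0122 = 0 + j38.33 Ω
  Z3: Z = jωL = j·3142·0.00304 = 0 + j9.55 Ω
Step 3 — With the output port shorted to ground, the output series arm Z2 runs from the junction to ground; the shunt arm Z3 also runs from the junction to ground. They appear in parallel: Z3 || Z2 = 0 + j7.645 Ω.
Step 4 — Series with input arm Z1: Z_in = Z1 + (Z3 || Z2) = 263 + j7.645 Ω = 263.1∠1.7° Ω.

Z = 263 + j7.645 Ω = 263.1∠1.7° Ω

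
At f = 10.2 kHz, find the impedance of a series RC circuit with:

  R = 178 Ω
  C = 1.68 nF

Step 1 — Angular frequency: ω = 2π·f = 2π·1.02e+04 = 6.409e+04 rad/s.
Step 2 — Component impedances:
  R: Z = R = 178 Ω
  C: Z = 1/(jωC) = -j/(ω·C) = 0 - j9288 Ω
Step 3 — Series combination: Z_total = R + C = 178 - j9288 Ω = 9289∠-88.9° Ω.

Z = 178 - j9288 Ω = 9289∠-88.9° Ω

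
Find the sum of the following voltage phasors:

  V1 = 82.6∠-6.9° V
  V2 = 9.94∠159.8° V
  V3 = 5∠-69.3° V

Step 1 — Convert each phasor to rectangular form:
  V1 = 82.6·(cos(-6.9°) + j·sin(-6.9°)) = 82 - j9.923 V
  V2 = 9.94·(cos(159.8°) + j·sin(159.8°)) = -9.329 + j3.432 V
  V3 = 5·(cos(-69.3°) + j·sin(-69.3°)) = 1.767 - j4.677 V
Step 2 — Sum components: V_total = 74.44 - j11.17 V.
Step 3 — Convert to polar: |V_total| = 75.27 V, ∠V_total = -8.5°.

V_total = 75.27∠-8.5° V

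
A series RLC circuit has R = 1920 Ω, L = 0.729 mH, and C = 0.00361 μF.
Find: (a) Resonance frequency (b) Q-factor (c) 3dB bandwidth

Step 1 — Resonance: ω₀ = 1/√(LC) = 1/√(0.000729·3.61e-09) = 6.164e+05 rad/s.
Step 2 — f₀ = ω₀/(2π) = 9.811e+04 Hz.
Step 3 — Series Q: Q = ω₀L/R = 6.164e+05·0.000729/1920 = 0.2341.
Step 4 — Bandwidth: Δω = ω₀/Q = 2.634e+06 rad/s; BW = Δω/(2π) = 4.192e+05 Hz.

(a) f₀ = 9.811e+04 Hz  (b) Q = 0.2341  (c) BW = 4.192e+05 Hz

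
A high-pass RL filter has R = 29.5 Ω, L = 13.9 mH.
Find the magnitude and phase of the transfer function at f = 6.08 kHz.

Step 1 — Angular frequency: ω = 2π·6080 = 3.82e+04 rad/s.
Step 2 — Transfer function: H(jω) = jωL/(R + jωL).
Step 3 — Numerator jωL = j·531; denominator R + jωL = 29.5 + j531.
Step 4 — H = 0.9969 + j0.05538.
Step 5 — Magnitude: |H| = 0.9985 (-0.0 dB); phase: φ = 3.2°.

|H| = 0.9985 (-0.0 dB), φ = 3.2°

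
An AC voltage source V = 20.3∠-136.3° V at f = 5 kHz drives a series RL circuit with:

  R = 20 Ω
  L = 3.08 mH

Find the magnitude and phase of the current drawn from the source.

Step 1 — Angular frequency: ω = 2π·f = 2π·5000 = 3.142e+04 rad/s.
Step 2 — Component impedances:
  R: Z = R = 20 Ω
  L: Z = jωL = j·3.142e+04·0.00308 = 0 + j96.76 Ω
Step 3 — Series combination: Z_total = R + L = 20 + j96.76 Ω = 98.81∠78.3° Ω.
Step 4 — Source phasor: V = 20.3∠-136.3° V = -14.68 - j14.02 V.
Step 5 — Ohm's law: I = V / Z_total = (-14.68 - j14.02) / (20 + j96.76) = -0.1691 + j0.1167 A.
Step 6 — Convert to polar: |I| = 0.2055 A, ∠I = 145.4°.

I = 0.2055∠145.4° A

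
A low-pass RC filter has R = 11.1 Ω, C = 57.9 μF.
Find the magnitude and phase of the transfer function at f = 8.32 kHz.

Step 1 — Angular frequency: ω = 2π·8320 = 5.228e+04 rad/s.
Step 2 — Transfer function: H(jω) = 1/(1 + jωRC).
Step 3 — Denominator: 1 + jωRC = 1 + j·5.228e+04·11.1·5.79e-05 = 1 + j33.6.
Step 4 — H = 0.0008851 - j0.02974.
Step 5 — Magnitude: |H| = 0.02975 (-30.5 dB); phase: φ = -88.3°.

|H| = 0.02975 (-30.5 dB), φ = -88.3°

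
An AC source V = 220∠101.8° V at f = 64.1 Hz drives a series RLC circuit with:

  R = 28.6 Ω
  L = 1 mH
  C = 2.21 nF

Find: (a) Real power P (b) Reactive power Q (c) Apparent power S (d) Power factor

Step 1 — Angular frequency: ω = 2π·f = 2π·64.1 = 402.8 rad/s.
Step 2 — Component impedances:
  R: Z = R = 28.6 Ω
  L: Z = jωL = j·402.8·0.001 = 0 + j0.4028 Ω
  C: Z = 1/(jωC) = -j/(ω·C) = 0 - j1.123e+06 Ω
Step 3 — Series combination: Z_total = R + L + C = 28.6 - j1.123e+06 Ω = 1.123e+06∠-90.0° Ω.
Step 4 — Source phasor: V = 220∠101.8° V = -44.99 + j215.4 V.
Step 5 — Current: I = V / Z = -0.0001917 - j4.004e-05 A = 0.0001958∠-168.2° A.
Step 6 — Complex power: S = V·I* = 1.097e-06 - j0.04308 VA.
Step 7 — Real power: P = Re(S) = 1.097e-06 W.
Step 8 — Reactive power: Q = Im(S) = -0.04308 VAR.
Step 9 — Apparent power: |S| = 0.04308 VA.
Step 10 — Power factor: PF = P/|S| = 2.546e-05 (leading).

(a) P = 1.097e-06 W  (b) Q = -0.04308 VAR  (c) S = 0.04308 VA  (d) PF = 2.546e-05 (leading)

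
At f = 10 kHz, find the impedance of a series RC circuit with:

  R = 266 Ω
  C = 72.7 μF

Step 1 — Angular frequency: ω = 2π·f = 2π·1e+04 = 6.283e+04 rad/s.
Step 2 — Component impedances:
  R: Z = R = 266 Ω
  C: Z = 1/(jωC) = -j/(ω·C) = 0 - j0.2189 Ω
Step 3 — Series combination: Z_total = R + C = 266 - j0.2189 Ω = 266∠-0.0° Ω.

Z = 266 - j0.2189 Ω = 266∠-0.0° Ω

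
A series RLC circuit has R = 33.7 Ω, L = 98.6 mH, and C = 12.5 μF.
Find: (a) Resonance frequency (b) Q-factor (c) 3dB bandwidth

Step 1 — Resonance: ω₀ = 1/√(LC) = 1/√(0.0986·1.25e-05) = 900.8 rad/s.
Step 2 — f₀ = ω₀/(2π) = 143.4 Hz.
Step 3 — Series Q: Q = ω₀L/R = 900.8·0.0986/33.7 = 2.635.
Step 4 — Bandwidth: Δω = ω₀/Q = 341.8 rad/s; BW = Δω/(2π) = 54.4 Hz.

(a) f₀ = 143.4 Hz  (b) Q = 2.635  (c) BW = 54.4 Hz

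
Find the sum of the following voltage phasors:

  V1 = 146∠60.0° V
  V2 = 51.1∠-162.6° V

Step 1 — Convert each phasor to rectangular form:
  V1 = 146·(cos(60.0°) + j·sin(60.0°)) = 73 + j126.4 V
  V2 = 51.1·(cos(-162.6°) + j·sin(-162.6°)) = -48.76 - j15.28 V
Step 2 — Sum components: V_total = 24.24 + j111.2 V.
Step 3 — Convert to polar: |V_total| = 113.8 V, ∠V_total = 77.7°.

V_total = 113.8∠77.7° V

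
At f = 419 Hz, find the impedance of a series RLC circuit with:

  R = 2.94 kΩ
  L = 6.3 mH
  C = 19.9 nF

Step 1 — Angular frequency: ω = 2π·f = 2π·419 = 2633 rad/s.
Step 2 — Component impedances:
  R: Z = R = 2940 Ω
  L: Z = jωL = j·2633·0.0063 = 0 + j16.59 Ω
  C: Z = 1/(jωC) = -j/(ω·C) = 0 - j1.909e+04 Ω
Step 3 — Series combination: Z_total = R + L + C = 2940 - j1.907e+04 Ω = 1.93e+04∠-81.2° Ω.

Z = 2940 - j1.907e+04 Ω = 1.93e+04∠-81.2° Ω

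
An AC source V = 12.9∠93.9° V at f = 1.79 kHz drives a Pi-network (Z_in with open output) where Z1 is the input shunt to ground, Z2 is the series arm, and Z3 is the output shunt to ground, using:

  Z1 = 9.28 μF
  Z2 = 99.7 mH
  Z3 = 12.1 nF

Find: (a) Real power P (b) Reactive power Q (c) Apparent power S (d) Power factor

Step 1 — Angular frequency: ω = 2π·f = 2π·1790 = 1.125e+04 rad/s.
Step 2 — Component impedances:
  Z1: Z = 1/(jωC) = -j/(ω·C) = 0 - j9.581 Ω
  Z2: Z = jωL = j·1.125e+04·0.0997 = 0 + j1121 Ω
  Z3: Z = 1/(jωC) = -j/(ω·C) = 0 - j7348 Ω
Step 3 — With open output, the series arm Z2 and the output shunt Z3 appear in series to ground: Z2 + Z3 = 0 - j6227 Ω.
Step 4 — Parallel with input shunt Z1: Z_in = Z1 || (Z2 + Z3) = 0 - j9.566 Ω = 9.566∠-90.0° Ω.
Step 5 — Source phasor: V = 12.9∠93.9° V = -0.8774 + j12.87 V.
Step 6 — Current: I = V / Z = -1.345 - j0.09172 A = 1.348∠-176.1° A.
Step 7 — Complex power: S = V·I* = 0 - j17.4 VA.
Step 8 — Real power: P = Re(S) = 0 W.
Step 9 — Reactive power: Q = Im(S) = -17.4 VAR.
Step 10 — Apparent power: |S| = 17.4 VA.
Step 11 — Power factor: PF = P/|S| = 0 (leading).

(a) P = 0 W  (b) Q = -17.4 VAR  (c) S = 17.4 VA  (d) PF = 0 (leading)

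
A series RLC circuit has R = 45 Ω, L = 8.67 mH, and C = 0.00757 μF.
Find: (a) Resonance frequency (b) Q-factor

Step 1 — Resonance condition Im(Z)=0 gives ω₀ = 1/√(LC).
Step 2 — ω₀ = 1/√(0.00867·7.57e-09) = 1.234e+05 rad/s.
Step 3 — f₀ = ω₀/(2π) = 1.965e+04 Hz.
Step 4 — Series Q: Q = ω₀L/R = 1.234e+05·0.00867/45 = 23.78.

(a) f₀ = 1.965e+04 Hz  (b) Q = 23.78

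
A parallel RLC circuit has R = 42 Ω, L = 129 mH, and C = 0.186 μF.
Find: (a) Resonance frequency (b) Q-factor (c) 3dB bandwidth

Step 1 — Resonance: ω₀ = 1/√(LC) = 1/√(0.129·1.86e-07) = 6456 rad/s.
Step 2 — f₀ = ω₀/(2π) = 1027 Hz.
Step 3 — Parallel Q: Q = R/(ω₀L) = 42/(6456·0.129) = 0.05043.
Step 4 — Bandwidth: Δω = ω₀/Q = 1.28e+05 rad/s; BW = Δω/(2π) = 2.037e+04 Hz.

(a) f₀ = 1027 Hz  (b) Q = 0.05043  (c) BW = 2.037e+04 Hz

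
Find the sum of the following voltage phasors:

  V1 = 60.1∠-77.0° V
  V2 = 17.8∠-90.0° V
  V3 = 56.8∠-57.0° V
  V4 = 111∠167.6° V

Step 1 — Convert each phasor to rectangular form:
  V1 = 60.1·(cos(-77.0°) + j·sin(-77.0°)) = 13.52 - j58.56 V
  V2 = 17.8·(cos(-90.0°) + j·sin(-90.0°)) = 0 - j17.8 V
  V3 = 56.8·(cos(-57.0°) + j·sin(-57.0°)) = 30.94 - j47.64 V
  V4 = 111·(cos(167.6°) + j·sin(167.6°)) = -108.4 + j23.84 V
Step 2 — Sum components: V_total = -63.96 - j100.2 V.
Step 3 — Convert to polar: |V_total| = 118.8 V, ∠V_total = -122.6°.

V_total = 118.8∠-122.6° V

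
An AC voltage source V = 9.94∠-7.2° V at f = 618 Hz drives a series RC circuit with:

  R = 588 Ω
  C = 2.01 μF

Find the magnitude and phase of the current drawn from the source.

Step 1 — Angular frequency: ω = 2π·f = 2π·618 = 3883 rad/s.
Step 2 — Component impedances:
  R: Z = R = 588 Ω
  C: Z = 1/(jωC) = -j/(ω·C) = 0 - j128.1 Ω
Step 3 — Series combination: Z_total = R + C = 588 - j128.1 Ω = 601.8∠-12.3° Ω.
Step 4 — Source phasor: V = 9.94∠-7.2° V = 9.862 - j1.246 V.
Step 5 — Ohm's law: I = V / Z_total = (9.862 - j1.246) / (588 - j128.1) = 0.01645 + j0.001466 A.
Step 6 — Convert to polar: |I| = 0.01652 A, ∠I = 5.1°.

I = 0.01652∠5.1° A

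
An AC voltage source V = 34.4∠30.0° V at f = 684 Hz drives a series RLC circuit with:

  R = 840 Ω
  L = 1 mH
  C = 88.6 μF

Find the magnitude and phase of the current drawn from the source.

Step 1 — Angular frequency: ω = 2π·f = 2π·684 = 4298 rad/s.
Step 2 — Component impedances:
  R: Z = R = 840 Ω
  L: Z = jωL = j·4298·0.001 = 0 + j4.298 Ω
  C: Z = 1/(jωC) = -j/(ω·C) = 0 - j2.626 Ω
Step 3 — Series combination: Z_total = R + L + C = 840 + j1.671 Ω = 840∠0.1° Ω.
Step 4 — Source phasor: V = 34.4∠30.0° V = 29.79 + j17.2 V.
Step 5 — Ohm's law: I = V / Z_total = (29.79 + j17.2) / (840 + j1.671) = 0.03551 + j0.02041 A.
Step 6 — Convert to polar: |I| = 0.04095 A, ∠I = 29.9°.

I = 0.04095∠29.9° A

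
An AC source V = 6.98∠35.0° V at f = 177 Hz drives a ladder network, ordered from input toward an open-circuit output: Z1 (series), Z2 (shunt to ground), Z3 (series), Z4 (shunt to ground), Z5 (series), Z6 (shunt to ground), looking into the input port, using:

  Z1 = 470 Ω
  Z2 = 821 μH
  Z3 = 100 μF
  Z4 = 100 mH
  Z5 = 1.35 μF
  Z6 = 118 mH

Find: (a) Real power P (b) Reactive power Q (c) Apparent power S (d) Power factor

Step 1 — Angular frequency: ω = 2π·f = 2π·177 = 1112 rad/s.
Step 2 — Component impedances:
  Z1: Z = R = 470 Ω
  Z2: Z = jωL = j·1112·0.000821 = 0 + j0.9131 Ω
  Z3: Z = 1/(jωC) = -j/(ω·C) = 0 - j8.992 Ω
  Z4: Z = jωL = j·1112·0.1 = 0 + j111.2 Ω
  Z5: Z = 1/(jωC) = -j/(ω·C) = 0 - j666.1 Ω
  Z6: Z = jωL = j·1112·0.118 = 0 + j131.2 Ω
Step 3 — Ladder network (open output): work backward from the far end, alternating series and parallel combinations. Z_in = 470 + j0.9068 Ω = 470∠0.1° Ω.
Step 4 — Source phasor: V = 6.98∠35.0° V = 5.718 + j4.004 V.
Step 5 — Current: I = V / Z = 0.01218 + j0.008495 A = 0.01485∠34.9° A.
Step 6 — Complex power: S = V·I* = 0.1037 + j0.0002 VA.
Step 7 — Real power: P = Re(S) = 0.1037 W.
Step 8 — Reactive power: Q = Im(S) = 0.0002 VAR.
Step 9 — Apparent power: |S| = 0.1037 VA.
Step 10 — Power factor: PF = P/|S| = 1 (lagging).

(a) P = 0.1037 W  (b) Q = 0.0002 VAR  (c) S = 0.1037 VA  (d) PF = 1 (lagging)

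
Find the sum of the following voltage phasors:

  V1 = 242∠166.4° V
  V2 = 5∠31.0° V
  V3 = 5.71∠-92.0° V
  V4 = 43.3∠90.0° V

Step 1 — Convert each phasor to rectangular form:
  V1 = 242·(cos(166.4°) + j·sin(166.4°)) = -235.2 + j56.9 V
  V2 = 5·(cos(31.0°) + j·sin(31.0°)) = 4.286 + j2.575 V
  V3 = 5.71·(cos(-92.0°) + j·sin(-92.0°)) = -0.1993 - j5.707 V
  V4 = 43.3·(cos(90.0°) + j·sin(90.0°)) = 0 + j43.3 V
Step 2 — Sum components: V_total = -231.1 + j97.07 V.
Step 3 — Convert to polar: |V_total| = 250.7 V, ∠V_total = 157.2°.

V_total = 250.7∠157.2° V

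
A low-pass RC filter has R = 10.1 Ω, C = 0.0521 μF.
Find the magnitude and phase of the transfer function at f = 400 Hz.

Step 1 — Angular frequency: ω = 2π·400 = 2513 rad/s.
Step 2 — Transfer function: H(jω) = 1/(1 + jωRC).
Step 3 — Denominator: 1 + jωRC = 1 + j·2513·10.1·5.21e-08 = 1 + j0.001323.
Step 4 — H = 1 - j0.001323.
Step 5 — Magnitude: |H| = 1 (-0.0 dB); phase: φ = -0.1°.

|H| = 1 (-0.0 dB), φ = -0.1°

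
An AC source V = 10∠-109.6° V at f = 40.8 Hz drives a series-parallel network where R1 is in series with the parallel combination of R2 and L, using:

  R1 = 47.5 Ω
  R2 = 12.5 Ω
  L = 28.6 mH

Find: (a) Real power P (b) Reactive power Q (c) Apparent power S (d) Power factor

Step 1 — Angular frequency: ω = 2π·f = 2π·40.8 = 256.4 rad/s.
Step 2 — Component impedances:
  R1: Z = R = 47.5 Ω
  R2: Z = R = 12.5 Ω
  L: Z = jωL = j·256.4·0.0286 = 0 + j7.332 Ω
Step 3 — Parallel branch: R2 || L = 1/(1/R2 + 1/L) = 3.2 + j5.455 Ω.
Step 4 — Series with R1: Z_total = R1 + (R2 || L) = 50.7 + j5.455 Ω = 50.99∠6.1° Ω.
Step 5 — Source phasor: V = 10∠-109.6° V = -3.355 - j9.421 V.
Step 6 — Current: I = V / Z = -0.08517 - j0.1766 A = 0.1961∠-115.7° A.
Step 7 — Complex power: S = V·I* = 1.95 + j0.2098 VA.
Step 8 — Real power: P = Re(S) = 1.95 W.
Step 9 — Reactive power: Q = Im(S) = 0.2098 VAR.
Step 10 — Apparent power: |S| = 1.961 VA.
Step 11 — Power factor: PF = P/|S| = 0.9943 (lagging).

(a) P = 1.95 W  (b) Q = 0.2098 VAR  (c) S = 1.961 VA  (d) PF = 0.9943 (lagging)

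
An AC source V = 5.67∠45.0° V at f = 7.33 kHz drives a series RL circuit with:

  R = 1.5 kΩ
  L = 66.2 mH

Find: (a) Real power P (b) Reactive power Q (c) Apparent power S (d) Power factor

Step 1 — Angular frequency: ω = 2π·f = 2π·7330 = 4.606e+04 rad/s.
Step 2 — Component impedances:
  R: Z = R = 1500 Ω
  L: Z = jωL = j·4.606e+04·0.0662 = 0 + j3049 Ω
Step 3 — Series combination: Z_total = R + L = 1500 + j3049 Ω = 3398∠63.8° Ω.
Step 4 — Source phasor: V = 5.67∠45.0° V = 4.009 + j4.009 V.
Step 5 — Current: I = V / Z = 0.00158 - j0.0005379 A = 0.001669∠-18.8° A.
Step 6 — Complex power: S = V·I* = 0.004177 + j0.00849 VA.
Step 7 — Real power: P = Re(S) = 0.004177 W.
Step 8 — Reactive power: Q = Im(S) = 0.00849 VAR.
Step 9 — Apparent power: |S| = 0.009461 VA.
Step 10 — Power factor: PF = P/|S| = 0.4414 (lagging).

(a) P = 0.004177 W  (b) Q = 0.00849 VAR  (c) S = 0.009461 VA  (d) PF = 0.4414 (lagging)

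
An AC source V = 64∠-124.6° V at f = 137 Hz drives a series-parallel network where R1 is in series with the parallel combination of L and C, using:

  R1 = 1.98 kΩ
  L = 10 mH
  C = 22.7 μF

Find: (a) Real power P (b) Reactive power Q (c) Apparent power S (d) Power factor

Step 1 — Angular frequency: ω = 2π·f = 2π·137 = 860.8 rad/s.
Step 2 — Component impedances:
  R1: Z = R = 1980 Ω
  L: Z = jωL = j·860.8·0.01 = 0 + j8.608 Ω
  C: Z = 1/(jωC) = -j/(ω·C) = 0 - j51.18 Ω
Step 3 — Parallel branch: L || C = 1/(1/L + 1/C) = 0 + j10.35 Ω.
Step 4 — Series with R1: Z_total = R1 + (L || C) = 1980 + j10.35 Ω = 1980∠0.3° Ω.
Step 5 — Source phasor: V = 64∠-124.6° V = -36.34 - j52.68 V.
Step 6 — Current: I = V / Z = -0.01849 - j0.02651 A = 0.03232∠-124.9° A.
Step 7 — Complex power: S = V·I* = 2.069 + j0.01081 VA.
Step 8 — Real power: P = Re(S) = 2.069 W.
Step 9 — Reactive power: Q = Im(S) = 0.01081 VAR.
Step 10 — Apparent power: |S| = 2.069 VA.
Step 11 — Power factor: PF = P/|S| = 1 (lagging).

(a) P = 2.069 W  (b) Q = 0.01081 VAR  (c) S = 2.069 VA  (d) PF = 1 (lagging)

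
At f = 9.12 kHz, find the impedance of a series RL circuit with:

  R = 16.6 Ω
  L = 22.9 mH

Step 1 — Angular frequency: ω = 2π·f = 2π·9120 = 5.73e+04 rad/s.
Step 2 — Component impedances:
  R: Z = R = 16.6 Ω
  L: Z = jωL = j·5.73e+04·0.0229 = 0 + j1312 Ω
Step 3 — Series combination: Z_total = R + L = 16.6 + j1312 Ω = 1312∠89.3° Ω.

Z = 16.6 + j1312 Ω = 1312∠89.3° Ω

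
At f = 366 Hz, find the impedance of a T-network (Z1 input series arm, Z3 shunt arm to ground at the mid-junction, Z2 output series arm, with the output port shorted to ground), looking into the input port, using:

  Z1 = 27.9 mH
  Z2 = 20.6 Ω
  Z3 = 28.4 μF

Step 1 — Angular frequency: ω = 2π·f = 2π·366 = 2300 rad/s.
Step 2 — Component impedances:
  Z1: Z = jωL = j·2300·0.0279 = 0 + j64.16 Ω
  Z2: Z = R = 20.6 Ω
  Z3: Z = 1/(jωC) = -j/(ω·C) = 0 - j15.31 Ω
Step 3 — With the output port shorted to ground, the output series arm Z2 runs from the junction to ground; the shunt arm Z3 also runs from the junction to ground. They appear in parallel: Z3 || Z2 = 7.331 - j9.863 Ω.
Step 4 — Series with input arm Z1: Z_in = Z1 + (Z3 || Z2) = 7.331 + j54.3 Ω = 54.79∠82.3° Ω.

Z = 7.331 + j54.3 Ω = 54.79∠82.3° Ω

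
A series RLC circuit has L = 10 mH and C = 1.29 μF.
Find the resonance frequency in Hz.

Step 1 — Resonance condition Im(Z)=0 gives ω₀ = 1/√(LC).
Step 2 — ω₀ = 1/√(0.01·1.29e-06) = 8805 rad/s.
Step 3 — f₀ = ω₀/(2π) = 1401 Hz.

f₀ = 1401 Hz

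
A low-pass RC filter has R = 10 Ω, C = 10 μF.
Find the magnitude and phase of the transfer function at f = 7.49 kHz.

Step 1 — Angular frequency: ω = 2π·7490 = 4.706e+04 rad/s.
Step 2 — Transfer function: H(jω) = 1/(1 + jωRC).
Step 3 — Denominator: 1 + jωRC = 1 + j·4.706e+04·10·1e-05 = 1 + j4.706.
Step 4 — H = 0.0432 - j0.2033.
Step 5 — Magnitude: |H| = 0.2078 (-13.6 dB); phase: φ = -78.0°.

|H| = 0.2078 (-13.6 dB), φ = -78.0°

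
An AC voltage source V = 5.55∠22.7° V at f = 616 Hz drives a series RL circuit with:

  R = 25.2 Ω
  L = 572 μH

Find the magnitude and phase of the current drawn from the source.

Step 1 — Angular frequency: ω = 2π·f = 2π·616 = 3870 rad/s.
Step 2 — Component impedances:
  R: Z = R = 25.2 Ω
  L: Z = jωL = j·3870·0.000572 = 0 + j2.214 Ω
Step 3 — Series combination: Z_total = R + L = 25.2 + j2.214 Ω = 25.3∠5.0° Ω.
Step 4 — Source phasor: V = 5.55∠22.7° V = 5.12 + j2.142 V.
Step 5 — Ohm's law: I = V / Z_total = (5.12 + j2.142) / (25.2 + j2.214) = 0.209 + j0.06663 A.
Step 6 — Convert to polar: |I| = 0.2194 A, ∠I = 17.7°.

I = 0.2194∠17.7° A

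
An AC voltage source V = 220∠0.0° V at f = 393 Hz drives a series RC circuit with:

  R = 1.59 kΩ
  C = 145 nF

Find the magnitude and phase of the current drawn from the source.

Step 1 — Angular frequency: ω = 2π·f = 2π·393 = 2469 rad/s.
Step 2 — Component impedances:
  R: Z = R = 1590 Ω
  C: Z = 1/(jωC) = -j/(ω·C) = 0 - j2793 Ω
Step 3 — Series combination: Z_total = R + C = 1590 - j2793 Ω = 3214∠-60.3° Ω.
Step 4 — Source phasor: V = 220∠0.0° V = 220 V.
Step 5 — Ohm's law: I = V / Z_total = (220) / (1590 - j2793) = 0.03387 + j0.05949 A.
Step 6 — Convert to polar: |I| = 0.06845 A, ∠I = 60.3°.

I = 0.06845∠60.3° A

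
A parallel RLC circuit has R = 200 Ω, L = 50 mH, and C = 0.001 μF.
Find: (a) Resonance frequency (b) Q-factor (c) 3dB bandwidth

Step 1 — Resonance: ω₀ = 1/√(LC) = 1/√(0.05·1e-09) = 1.414e+05 rad/s.
Step 2 — f₀ = ω₀/(2π) = 2.251e+04 Hz.
Step 3 — Parallel Q: Q = R/(ω₀L) = 200/(1.414e+05·0.05) = 0.02828.
Step 4 — Bandwidth: Δω = ω₀/Q = 5e+06 rad/s; BW = Δω/(2π) = 7.958e+05 Hz.

(a) f₀ = 2.251e+04 Hz  (b) Q = 0.02828  (c) BW = 7.958e+05 Hz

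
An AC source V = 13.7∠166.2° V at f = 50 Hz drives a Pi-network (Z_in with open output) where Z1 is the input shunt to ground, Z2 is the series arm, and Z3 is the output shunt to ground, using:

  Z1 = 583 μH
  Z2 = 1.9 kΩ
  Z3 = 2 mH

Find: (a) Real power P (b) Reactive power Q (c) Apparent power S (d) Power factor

Step 1 — Angular frequency: ω = 2π·f = 2π·50 = 314.2 rad/s.
Step 2 — Component impedances:
  Z1: Z = jωL = j·314.2·0.000583 = 0 + j0.1832 Ω
  Z2: Z = R = 1900 Ω
  Z3: Z = jωL = j·314.2·0.002 = 0 + j0.6283 Ω
Step 3 — With open output, the series arm Z2 and the output shunt Z3 appear in series to ground: Z2 + Z3 = 1900 + j0.6283 Ω.
Step 4 — Parallel with input shunt Z1: Z_in = Z1 || (Z2 + Z3) = 1.766e-05 + j0.1832 Ω = 0.1832∠90.0° Ω.
Step 5 — Source phasor: V = 13.7∠166.2° V = -13.3 + j3.268 V.
Step 6 — Current: I = V / Z = 17.84 + j72.64 A = 74.8∠76.2° A.
Step 7 — Complex power: S = V·I* = 0.09878 + j1025 VA.
Step 8 — Real power: P = Re(S) = 0.09878 W.
Step 9 — Reactive power: Q = Im(S) = 1025 VAR.
Step 10 — Apparent power: |S| = 1025 VA.
Step 11 — Power factor: PF = P/|S| = 9.64e-05 (lagging).

(a) P = 0.09878 W  (b) Q = 1025 VAR  (c) S = 1025 VA  (d) PF = 9.64e-05 (lagging)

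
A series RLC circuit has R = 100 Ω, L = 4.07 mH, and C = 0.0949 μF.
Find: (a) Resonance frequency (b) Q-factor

Step 1 — Resonance condition Im(Z)=0 gives ω₀ = 1/√(LC).
Step 2 — ω₀ = 1/√(0.00407·9.49e-08) = 5.088e+04 rad/s.
Step 3 — f₀ = ω₀/(2π) = 8098 Hz.
Step 4 — Series Q: Q = ω₀L/R = 5.088e+04·0.00407/100 = 2.071.

(a) f₀ = 8098 Hz  (b) Q = 2.071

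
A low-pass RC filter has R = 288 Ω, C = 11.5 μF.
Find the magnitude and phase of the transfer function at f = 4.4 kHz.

Step 1 — Angular frequency: ω = 2π·4400 = 2.765e+04 rad/s.
Step 2 — Transfer function: H(jω) = 1/(1 + jωRC).
Step 3 — Denominator: 1 + jωRC = 1 + j·2.765e+04·288·1.15e-05 = 1 + j91.56.
Step 4 — H = 0.0001193 - j0.01092.
Step 5 — Magnitude: |H| = 0.01092 (-39.2 dB); phase: φ = -89.4°.

|H| = 0.01092 (-39.2 dB), φ = -89.4°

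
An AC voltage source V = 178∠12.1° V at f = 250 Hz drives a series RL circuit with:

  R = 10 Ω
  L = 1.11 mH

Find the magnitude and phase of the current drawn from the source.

Step 1 — Angular frequency: ω = 2π·f = 2π·250 = 1571 rad/s.
Step 2 — Component impedances:
  R: Z = R = 10 Ω
  L: Z = jωL = j·1571·0.00111 = 0 + j1.744 Ω
Step 3 — Series combination: Z_total = R + L = 10 + j1.744 Ω = 10.15∠9.9° Ω.
Step 4 — Source phasor: V = 178∠12.1° V = 174 + j37.31 V.
Step 5 — Ohm's law: I = V / Z_total = (174 + j37.31) / (10 + j1.744) = 17.52 + j0.676 A.
Step 6 — Convert to polar: |I| = 17.54 A, ∠I = 2.2°.

I = 17.54∠2.2° A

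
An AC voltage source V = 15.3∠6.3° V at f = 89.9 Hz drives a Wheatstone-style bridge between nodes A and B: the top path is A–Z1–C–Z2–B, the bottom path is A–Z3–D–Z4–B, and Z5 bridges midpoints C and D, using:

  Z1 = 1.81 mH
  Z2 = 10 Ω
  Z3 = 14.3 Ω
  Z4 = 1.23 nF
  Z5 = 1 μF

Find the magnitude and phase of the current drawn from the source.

Step 1 — Angular frequency: ω = 2π·f = 2π·89.9 = 564.9 rad/s.
Step 2 — Component impedances:
  Z1: Z = jωL = j·564.9·0.00181 = 0 + j1.022 Ω
  Z2: Z = R = 10 Ω
  Z3: Z = R = 14.3 Ω
  Z4: Z = 1/(jωC) = -j/(ω·C) = 0 - j1.439e+06 Ω
  Z5: Z = 1/(jωC) = -j/(ω·C) = 0 - j1770 Ω
Step 3 — Bridge requires nodal analysis (the Z5 bridge couples midpoints C and D, so the two paths cannot be reduced to a simple series/parallel combination). Setting node B to ground and injecting 1 A at node A, the 3-node admittance system at A, C, D solves to V_A = Z_AB = 10 + j1.023 Ω = 10.05∠5.8° Ω.
Step 4 — Source phasor: V = 15.3∠6.3° V = 15.21 + j1.679 V.
Step 5 — Ohm's law: I = V / Z_total = (15.21 + j1.679) / (10 + j1.023) = 1.522 + j0.01221 A.
Step 6 — Convert to polar: |I| = 1.522 A, ∠I = 0.5°.

I = 1.522∠0.5° A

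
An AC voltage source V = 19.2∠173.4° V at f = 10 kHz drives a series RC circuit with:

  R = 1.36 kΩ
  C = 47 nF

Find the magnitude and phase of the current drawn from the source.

Step 1 — Angular frequency: ω = 2π·f = 2π·1e+04 = 6.283e+04 rad/s.
Step 2 — Component impedances:
  R: Z = R = 1360 Ω
  C: Z = 1/(jωC) = -j/(ω·C) = 0 - j338.6 Ω
Step 3 — Series combination: Z_total = R + C = 1360 - j338.6 Ω = 1402∠-14.0° Ω.
Step 4 — Source phasor: V = 19.2∠173.4° V = -19.07 + j2.207 V.
Step 5 — Ohm's law: I = V / Z_total = (-19.07 + j2.207) / (1360 - j338.6) = -0.01359 - j0.00176 A.
Step 6 — Convert to polar: |I| = 0.0137 A, ∠I = -172.6°.

I = 0.0137∠-172.6° A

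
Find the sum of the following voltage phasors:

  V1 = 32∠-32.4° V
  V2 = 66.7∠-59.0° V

Step 1 — Convert each phasor to rectangular form:
  V1 = 32·(cos(-32.4°) + j·sin(-32.4°)) = 27.02 - j17.15 V
  V2 = 66.7·(cos(-59.0°) + j·sin(-59.0°)) = 34.35 - j57.17 V
Step 2 — Sum components: V_total = 61.37 - j74.32 V.
Step 3 — Convert to polar: |V_total| = 96.38 V, ∠V_total = -50.5°.

V_total = 96.38∠-50.5° V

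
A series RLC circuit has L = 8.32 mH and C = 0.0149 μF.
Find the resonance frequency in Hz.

Step 1 — Resonance condition Im(Z)=0 gives ω₀ = 1/√(LC).
Step 2 — ω₀ = 1/√(0.00832·1.49e-08) = 8.981e+04 rad/s.
Step 3 — f₀ = ω₀/(2π) = 1.429e+04 Hz.

f₀ = 1.429e+04 Hz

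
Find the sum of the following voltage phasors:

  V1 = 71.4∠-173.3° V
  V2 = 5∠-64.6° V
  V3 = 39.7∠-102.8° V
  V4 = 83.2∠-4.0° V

Step 1 — Convert each phasor to rectangular form:
  V1 = 71.4·(cos(-173.3°) + j·sin(-173.3°)) = -70.91 - j8.33 V
  V2 = 5·(cos(-64.6°) + j·sin(-64.6°)) = 2.145 - j4.517 V
  V3 = 39.7·(cos(-102.8°) + j·sin(-102.8°)) = -8.795 - j38.71 V
  V4 = 83.2·(cos(-4.0°) + j·sin(-4.0°)) = 83 - j5.804 V
Step 2 — Sum components: V_total = 5.434 - j57.36 V.
Step 3 — Convert to polar: |V_total| = 57.62 V, ∠V_total = -84.6°.

V_total = 57.62∠-84.6° V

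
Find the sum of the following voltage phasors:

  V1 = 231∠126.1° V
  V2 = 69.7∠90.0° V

Step 1 — Convert each phasor to rectangular form:
  V1 = 231·(cos(126.1°) + j·sin(126.1°)) = -136.1 + j186.6 V
  V2 = 69.7·(cos(90.0°) + j·sin(90.0°)) = 0 + j69.7 V
Step 2 — Sum components: V_total = -136.1 + j256.3 V.
Step 3 — Convert to polar: |V_total| = 290.2 V, ∠V_total = 118.0°.

V_total = 290.2∠118.0° V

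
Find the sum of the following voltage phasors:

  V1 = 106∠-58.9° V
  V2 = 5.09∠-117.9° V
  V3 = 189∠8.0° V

Step 1 — Convert each phasor to rectangular form:
  V1 = 106·(cos(-58.9°) + j·sin(-58.9°)) = 54.75 - j90.76 V
  V2 = 5.09·(cos(-117.9°) + j·sin(-117.9°)) = -2.382 - j4.498 V
  V3 = 189·(cos(8.0°) + j·sin(8.0°)) = 187.2 + j26.3 V
Step 2 — Sum components: V_total = 239.5 - j68.96 V.
Step 3 — Convert to polar: |V_total| = 249.3 V, ∠V_total = -16.1°.

V_total = 249.3∠-16.1° V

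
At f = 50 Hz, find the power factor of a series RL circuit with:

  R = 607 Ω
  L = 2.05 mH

Step 1 — Angular frequency: ω = 2π·f = 2π·50 = 314.2 rad/s.
Step 2 — Component impedances:
  R: Z = R = 607 Ω
  L: Z = jωL = j·314.2·0.00205 = 0 + j0.644 Ω
Step 3 — Series combination: Z_total = R + L = 607 + j0.644 Ω = 607∠0.1° Ω.
Step 4 — Power factor: PF = cos(φ) = Re(Z)/|Z| = 607/607 = 1.
Step 5 — Type: Im(Z) = 0.644 ⇒ lagging (phase φ = 0.1°).

PF = 1 (lagging, φ = 0.1°)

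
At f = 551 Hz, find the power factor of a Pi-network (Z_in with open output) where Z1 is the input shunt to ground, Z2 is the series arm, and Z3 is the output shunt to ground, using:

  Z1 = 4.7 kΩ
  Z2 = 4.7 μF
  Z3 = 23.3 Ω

Step 1 — Angular frequency: ω = 2π·f = 2π·551 = 3462 rad/s.
Step 2 — Component impedances:
  Z1: Z = R = 4700 Ω
  Z2: Z = 1/(jωC) = -j/(ω·C) = 0 - j61.46 Ω
  Z3: Z = R = 23.3 Ω
Step 3 — With open output, the series arm Z2 and the output shunt Z3 appear in series to ground: Z2 + Z3 = 23.3 - j61.46 Ω.
Step 4 — Parallel with input shunt Z1: Z_in = Z1 || (Z2 + Z3) = 23.98 - j60.84 Ω = 65.4∠-68.5° Ω.
Step 5 — Power factor: PF = cos(φ) = Re(Z)/|Z| = 23.977/65.396 = 0.3666.
Step 6 — Type: Im(Z) = -60.84 ⇒ leading (phase φ = -68.5°).

PF = 0.3666 (leading, φ = -68.5°)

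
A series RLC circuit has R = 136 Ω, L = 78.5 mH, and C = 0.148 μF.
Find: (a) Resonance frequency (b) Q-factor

Step 1 — Resonance condition Im(Z)=0 gives ω₀ = 1/√(LC).
Step 2 — ω₀ = 1/√(0.0785·1.48e-07) = 9278 rad/s.
Step 3 — f₀ = ω₀/(2π) = 1477 Hz.
Step 4 — Series Q: Q = ω₀L/R = 9278·0.0785/136 = 5.355.

(a) f₀ = 1477 Hz  (b) Q = 5.355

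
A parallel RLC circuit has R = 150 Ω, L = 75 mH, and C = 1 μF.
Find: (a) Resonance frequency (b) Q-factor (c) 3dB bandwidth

Step 1 — Resonance: ω₀ = 1/√(LC) = 1/√(0.075·1e-06) = 3651 rad/s.
Step 2 — f₀ = ω₀/(2π) = 581.2 Hz.
Step 3 — Parallel Q: Q = R/(ω₀L) = 150/(3651·0.075) = 0.5477.
Step 4 — Bandwidth: Δω = ω₀/Q = 6667 rad/s; BW = Δω/(2π) = 1061 Hz.

(a) f₀ = 581.2 Hz  (b) Q = 0.5477  (c) BW = 1061 Hz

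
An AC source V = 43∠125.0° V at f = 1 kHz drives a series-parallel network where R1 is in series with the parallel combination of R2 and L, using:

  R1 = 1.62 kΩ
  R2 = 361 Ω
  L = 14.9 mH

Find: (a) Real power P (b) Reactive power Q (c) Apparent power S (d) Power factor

Step 1 — Angular frequency: ω = 2π·f = 2π·1000 = 6283 rad/s.
Step 2 — Component impedances:
  R1: Z = R = 1620 Ω
  R2: Z = R = 361 Ω
  L: Z = jωL = j·6283·0.0149 = 0 + j93.62 Ω
Step 3 — Parallel branch: R2 || L = 1/(1/R2 + 1/L) = 22.75 + j87.72 Ω.
Step 4 — Series with R1: Z_total = R1 + (R2 || L) = 1643 + j87.72 Ω = 1645∠3.1° Ω.
Step 5 — Source phasor: V = 43∠125.0° V = -24.66 + j35.22 V.
Step 6 — Current: I = V / Z = -0.01383 + j0.02218 A = 0.02614∠121.9° A.
Step 7 — Complex power: S = V·I* = 1.122 + j0.05993 VA.
Step 8 — Real power: P = Re(S) = 1.122 W.
Step 9 — Reactive power: Q = Im(S) = 0.05993 VAR.
Step 10 — Apparent power: |S| = 1.124 VA.
Step 11 — Power factor: PF = P/|S| = 0.9986 (lagging).

(a) P = 1.122 W  (b) Q = 0.05993 VAR  (c) S = 1.124 VA  (d) PF = 0.9986 (lagging)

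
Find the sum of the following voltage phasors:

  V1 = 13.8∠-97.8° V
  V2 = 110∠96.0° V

Step 1 — Convert each phasor to rectangular form:
  V1 = 13.8·(cos(-97.8°) + j·sin(-97.8°)) = -1.873 - j13.67 V
  V2 = 110·(cos(96.0°) + j·sin(96.0°)) = -11.5 + j109.4 V
Step 2 — Sum components: V_total = -13.37 + j95.73 V.
Step 3 — Convert to polar: |V_total| = 96.65 V, ∠V_total = 98.0°.

V_total = 96.65∠98.0° V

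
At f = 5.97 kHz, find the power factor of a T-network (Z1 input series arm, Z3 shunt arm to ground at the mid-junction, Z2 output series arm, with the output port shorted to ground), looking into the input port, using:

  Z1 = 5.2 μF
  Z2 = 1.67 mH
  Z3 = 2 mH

Step 1 — Angular frequency: ω = 2π·f = 2π·5970 = 3.751e+04 rad/s.
Step 2 — Component impedances:
  Z1: Z = 1/(jωC) = -j/(ω·C) = 0 - j5.127 Ω
  Z2: Z = jωL = j·3.751e+04·0.00167 = 0 + j62.64 Ω
  Z3: Z = jωL = j·3.751e+04·0.002 = 0 + j75.02 Ω
Step 3 — With the output port shorted to ground, the output series arm Z2 runs from the junction to ground; the shunt arm Z3 also runs from the junction to ground. They appear in parallel: Z3 || Z2 = 0 + j34.14 Ω.
Step 4 — Series with input arm Z1: Z_in = Z1 + (Z3 || Z2) = 0 + j29.01 Ω = 29.01∠90.0° Ω.
Step 5 — Power factor: PF = cos(φ) = Re(Z)/|Z| = 0/29.01 = 0.
Step 6 — Type: Im(Z) = 29.01 ⇒ lagging (phase φ = 90.0°).

PF = 0 (lagging, φ = 90.0°)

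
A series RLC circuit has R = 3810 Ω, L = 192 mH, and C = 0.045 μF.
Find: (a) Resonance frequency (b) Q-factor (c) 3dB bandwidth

Step 1 — Resonance: ω₀ = 1/√(LC) = 1/√(0.192·4.5e-08) = 1.076e+04 rad/s.
Step 2 — f₀ = ω₀/(2π) = 1712 Hz.
Step 3 — Series Q: Q = ω₀L/R = 1.076e+04·0.192/3810 = 0.5421.
Step 4 — Bandwidth: Δω = ω₀/Q = 1.984e+04 rad/s; BW = Δω/(2π) = 3158 Hz.

(a) f₀ = 1712 Hz  (b) Q = 0.5421  (c) BW = 3158 Hz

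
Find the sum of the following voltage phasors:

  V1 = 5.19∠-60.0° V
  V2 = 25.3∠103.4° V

Step 1 — Convert each phasor to rectangular form:
  V1 = 5.19·(cos(-60.0°) + j·sin(-60.0°)) = 2.595 - j4.495 V
  V2 = 25.3·(cos(103.4°) + j·sin(103.4°)) = -5.863 + j24.61 V
Step 2 — Sum components: V_total = -3.268 + j20.12 V.
Step 3 — Convert to polar: |V_total| = 20.38 V, ∠V_total = 99.2°.

V_total = 20.38∠99.2° V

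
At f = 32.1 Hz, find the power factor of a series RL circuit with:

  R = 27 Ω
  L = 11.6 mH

Step 1 — Angular frequency: ω = 2π·f = 2π·32.1 = 201.7 rad/s.
Step 2 — Component impedances:
  R: Z = R = 27 Ω
  L: Z = jωL = j·201.7·0.0116 = 0 + j2.34 Ω
Step 3 — Series combination: Z_total = R + L = 27 + j2.34 Ω = 27.1∠5.0° Ω.
Step 4 — Power factor: PF = cos(φ) = Re(Z)/|Z| = 27/27.1 = 0.9963.
Step 5 — Type: Im(Z) = 2.34 ⇒ lagging (phase φ = 5.0°).

PF = 0.9963 (lagging, φ = 5.0°)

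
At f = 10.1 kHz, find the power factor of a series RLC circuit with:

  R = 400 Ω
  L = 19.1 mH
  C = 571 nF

Step 1 — Angular frequency: ω = 2π·f = 2π·1.01e+04 = 6.346e+04 rad/s.
Step 2 — Component impedances:
  R: Z = R = 400 Ω
  L: Z = jωL = j·6.346e+04·0.0191 = 0 + j1212 Ω
  C: Z = 1/(jωC) = -j/(ω·C) = 0 - j27.6 Ω
Step 3 — Series combination: Z_total = R + L + C = 400 + j1184 Ω = 1250∠71.3° Ω.
Step 4 — Power factor: PF = cos(φ) = Re(Z)/|Z| = 400/1250.2 = 0.3199.
Step 5 — Type: Im(Z) = 1184 ⇒ lagging (phase φ = 71.3°).

PF = 0.3199 (lagging, φ = 71.3°)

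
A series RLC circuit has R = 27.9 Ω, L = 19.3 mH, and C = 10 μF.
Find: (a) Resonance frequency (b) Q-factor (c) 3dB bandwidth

Step 1 — Resonance: ω₀ = 1/√(LC) = 1/√(0.0193·1e-05) = 2276 rad/s.
Step 2 — f₀ = ω₀/(2π) = 362.3 Hz.
Step 3 — Series Q: Q = ω₀L/R = 2276·0.0193/27.9 = 1.575.
Step 4 — Bandwidth: Δω = ω₀/Q = 1446 rad/s; BW = Δω/(2π) = 230.1 Hz.

(a) f₀ = 362.3 Hz  (b) Q = 1.575  (c) BW = 230.1 Hz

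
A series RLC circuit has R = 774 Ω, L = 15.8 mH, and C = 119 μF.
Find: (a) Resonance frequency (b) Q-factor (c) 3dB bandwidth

Step 1 — Resonance: ω₀ = 1/√(LC) = 1/√(0.0158·0.000119) = 729.3 rad/s.
Step 2 — f₀ = ω₀/(2π) = 116.1 Hz.
Step 3 — Series Q: Q = ω₀L/R = 729.3·0.0158/774 = 0.01489.
Step 4 — Bandwidth: Δω = ω₀/Q = 4.899e+04 rad/s; BW = Δω/(2π) = 7797 Hz.

(a) f₀ = 116.1 Hz  (b) Q = 0.01489  (c) BW = 7797 Hz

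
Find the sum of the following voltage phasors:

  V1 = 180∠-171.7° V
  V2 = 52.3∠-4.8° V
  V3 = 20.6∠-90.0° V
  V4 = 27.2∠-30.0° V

Step 1 — Convert each phasor to rectangular form:
  V1 = 180·(cos(-171.7°) + j·sin(-171.7°)) = -178.1 - j25.98 V
  V2 = 52.3·(cos(-4.8°) + j·sin(-4.8°)) = 52.12 - j4.376 V
  V3 = 20.6·(cos(-90.0°) + j·sin(-90.0°)) = 0 - j20.6 V
  V4 = 27.2·(cos(-30.0°) + j·sin(-30.0°)) = 23.56 - j13.6 V
Step 2 — Sum components: V_total = -102.4 - j64.56 V.
Step 3 — Convert to polar: |V_total| = 121.1 V, ∠V_total = -147.8°.

V_total = 121.1∠-147.8° V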